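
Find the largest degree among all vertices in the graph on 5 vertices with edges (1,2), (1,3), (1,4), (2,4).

Step 1: Count edges incident to each vertex:
  deg(1) = 3 (neighbors: 2, 3, 4)
  deg(2) = 2 (neighbors: 1, 4)
  deg(3) = 1 (neighbors: 1)
  deg(4) = 2 (neighbors: 1, 2)
  deg(5) = 0 (neighbors: none)

Step 2: Find maximum:
  max(3, 2, 1, 2, 0) = 3 (vertex 1)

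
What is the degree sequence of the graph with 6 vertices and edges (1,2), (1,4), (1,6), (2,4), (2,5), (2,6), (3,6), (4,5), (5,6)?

Step 1: Count edges incident to each vertex:
  deg(1) = 3 (neighbors: 2, 4, 6)
  deg(2) = 4 (neighbors: 1, 4, 5, 6)
  deg(3) = 1 (neighbors: 6)
  deg(4) = 3 (neighbors: 1, 2, 5)
  deg(5) = 3 (neighbors: 2, 4, 6)
  deg(6) = 4 (neighbors: 1, 2, 3, 5)

Step 2: Sort degrees in non-increasing order:
  Degrees: [3, 4, 1, 3, 3, 4] -> sorted: [4, 4, 3, 3, 3, 1]

Degree sequence: [4, 4, 3, 3, 3, 1]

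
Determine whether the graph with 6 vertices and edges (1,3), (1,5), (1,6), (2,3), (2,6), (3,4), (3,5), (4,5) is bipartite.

Step 1: Attempt 2-coloring using BFS:
  Start at vertex 1, assign color 0
  Color vertex 3 with color 1 (neighbor of 1)
  Color vertex 5 with color 1 (neighbor of 1)
  Color vertex 6 with color 1 (neighbor of 1)
  Color vertex 2 with color 0 (neighbor of 3)
  Color vertex 4 with color 0 (neighbor of 3)

Step 2: Conflict found! Vertices 3 and 5 are adjacent but have the same color.
This means the graph contains an odd cycle.

The graph is NOT bipartite.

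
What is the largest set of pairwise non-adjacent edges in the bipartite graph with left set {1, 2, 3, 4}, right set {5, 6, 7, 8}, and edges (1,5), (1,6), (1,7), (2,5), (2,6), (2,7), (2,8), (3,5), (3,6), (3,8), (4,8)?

Step 1: List the neighbors of each left vertex:
  1: 5, 6, 7
  2: 5, 6, 7, 8
  3: 5, 6, 8
  4: 8

Step 2: Greedily match left vertices, then look for augmenting paths:
  Match 1 -- 7
  Match 2 -- 6
  Match 3 -- 5
  Match 4 -- 8
  No augmenting path remains.

Step 3: Verify this is maximum:
  Matching size 4 = min(|L|, |R|) = min(4, 4), which is an upper bound, so this matching is maximum.

Maximum matching: {(1,7), (2,6), (3,5), (4,8)}
Size: 4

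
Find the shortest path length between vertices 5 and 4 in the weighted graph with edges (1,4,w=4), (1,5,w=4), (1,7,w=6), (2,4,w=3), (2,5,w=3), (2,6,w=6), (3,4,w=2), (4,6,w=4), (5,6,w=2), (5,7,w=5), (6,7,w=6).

Step 1: Build adjacency list with weights:
  1: 4(w=4), 5(w=4), 7(w=6)
  2: 4(w=3), 5(w=3), 6(w=6)
  3: 4(w=2)
  4: 1(w=4), 2(w=3), 3(w=2), 6(w=4)
  5: 1(w=4), 2(w=3), 6(w=2), 7(w=5)
  6: 2(w=6), 4(w=4), 5(w=2), 7(w=6)
  7: 1(w=6), 5(w=5), 6(w=6)

Step 2: Apply Dijkstra's algorithm from vertex 5:
  Visit vertex 5 (distance=0)
    Update dist[1] = 4
    Update dist[2] = 3
    Update dist[6] = 2
    Update dist[7] = 5
  Visit vertex 6 (distance=2)
    Update dist[4] = 6
  Visit vertex 2 (distance=3)
  Visit vertex 1 (distance=4)
  Visit vertex 7 (distance=5)
  Visit vertex 4 (distance=6)
    Update dist[3] = 8

Step 3: Shortest path: 5 -> 6 -> 4
Total weight: 2 + 4 = 6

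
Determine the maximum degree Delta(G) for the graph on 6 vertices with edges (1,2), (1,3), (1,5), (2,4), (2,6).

Step 1: Count edges incident to each vertex:
  deg(1) = 3 (neighbors: 2, 3, 5)
  deg(2) = 3 (neighbors: 1, 4, 6)
  deg(3) = 1 (neighbors: 1)
  deg(4) = 1 (neighbors: 2)
  deg(5) = 1 (neighbors: 1)
  deg(6) = 1 (neighbors: 2)

Step 2: Find maximum:
  max(3, 3, 1, 1, 1, 1) = 3 (vertex 1)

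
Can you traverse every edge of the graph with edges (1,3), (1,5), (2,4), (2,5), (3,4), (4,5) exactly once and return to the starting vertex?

Step 1: Find the degree of each vertex:
  deg(1) = 2
  deg(2) = 2
  deg(3) = 2
  deg(4) = 3
  deg(5) = 3

Step 2: Count vertices with odd degree:
  Odd-degree vertices: 4, 5 (2 total)

Step 3: Apply Euler's theorem:
  - Eulerian circuit exists iff graph is connected and all vertices have even degree
  - Eulerian path exists iff graph is connected and has 0 or 2 odd-degree vertices

Graph is connected with exactly 2 odd-degree vertices (4, 5).
Eulerian path exists (starting and ending at the odd-degree vertices), but no Eulerian circuit.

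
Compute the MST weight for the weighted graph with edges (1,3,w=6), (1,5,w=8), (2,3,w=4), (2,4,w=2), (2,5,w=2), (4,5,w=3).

Apply Kruskal's algorithm (sort edges by weight, add if no cycle):

Sorted edges by weight:
  (2,5) w=2
  (2,4) w=2
  (4,5) w=3
  (2,3) w=4
  (1,3) w=6
  (1,5) w=8

Add edge (2,5) w=2 -- no cycle. Running total: 2
Add edge (2,4) w=2 -- no cycle. Running total: 4
Skip edge (4,5) w=3 -- would create cycle
Add edge (2,3) w=4 -- no cycle. Running total: 8
Add edge (1,3) w=6 -- no cycle. Running total: 14

MST edges: (2,5,w=2), (2,4,w=2), (2,3,w=4), (1,3,w=6)
Total MST weight: 2 + 2 + 4 + 6 = 14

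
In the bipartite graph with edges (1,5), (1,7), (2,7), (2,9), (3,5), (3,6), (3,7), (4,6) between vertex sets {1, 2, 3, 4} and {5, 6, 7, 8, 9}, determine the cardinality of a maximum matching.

Step 1: List the neighbors of each left vertex:
  1: 5, 7
  2: 7, 9
  3: 5, 6, 7
  4: 6

Step 2: Greedily match left vertices, then look for augmenting paths:
  Match 1 -- 5
  Match 2 -- 9
  Match 3 -- 7
  Match 4 -- 6
  No augmenting path remains.

Step 3: Verify this is maximum:
  Matching size 4 = min(|L|, |R|) = min(4, 5), which is an upper bound, so this matching is maximum.

Maximum matching: {(1,5), (2,9), (3,7), (4,6)}
Size: 4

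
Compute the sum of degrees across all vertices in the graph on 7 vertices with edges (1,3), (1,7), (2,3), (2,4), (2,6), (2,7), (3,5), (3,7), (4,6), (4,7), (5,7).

Step 1: Count edges incident to each vertex:
  deg(1) = 2 (neighbors: 3, 7)
  deg(2) = 4 (neighbors: 3, 4, 6, 7)
  deg(3) = 4 (neighbors: 1, 2, 5, 7)
  deg(4) = 3 (neighbors: 2, 6, 7)
  deg(5) = 2 (neighbors: 3, 7)
  deg(6) = 2 (neighbors: 2, 4)
  deg(7) = 5 (neighbors: 1, 2, 3, 4, 5)

Step 2: Sum all degrees:
  2 + 4 + 4 + 3 + 2 + 2 + 5 = 22

Verification: sum of degrees = 2 * |E| = 2 * 11 = 22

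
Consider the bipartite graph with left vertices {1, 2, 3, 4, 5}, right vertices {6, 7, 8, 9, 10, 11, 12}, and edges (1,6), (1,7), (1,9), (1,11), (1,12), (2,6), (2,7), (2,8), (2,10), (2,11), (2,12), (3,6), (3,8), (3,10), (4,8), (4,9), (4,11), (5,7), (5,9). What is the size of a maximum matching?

Step 1: List the neighbors of each left vertex:
  1: 6, 7, 9, 11, 12
  2: 6, 7, 8, 10, 11, 12
  3: 6, 8, 10
  4: 8, 9, 11
  5: 7, 9

Step 2: Greedily match left vertices, then look for augmenting paths:
  Match 1 -- 6
  Match 2 -- 10
  Match 3 -- 8
  Match 4 -- 9
  Match 5 -- 7
  No augmenting path remains.

Step 3: Verify this is maximum:
  Matching size 5 = min(|L|, |R|) = min(5, 7), which is an upper bound, so this matching is maximum.

Maximum matching: {(1,6), (2,10), (3,8), (4,9), (5,7)}
Size: 5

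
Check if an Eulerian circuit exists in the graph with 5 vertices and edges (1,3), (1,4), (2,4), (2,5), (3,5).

Step 1: Find the degree of each vertex:
  deg(1) = 2
  deg(2) = 2
  deg(3) = 2
  deg(4) = 2
  deg(5) = 2

Step 2: Count vertices with odd degree:
  All vertices have even degree (0 odd-degree vertices)

Step 3: Apply Euler's theorem:
  - Eulerian circuit exists iff graph is connected and all vertices have even degree
  - Eulerian path exists iff graph is connected and has 0 or 2 odd-degree vertices

Graph is connected with 0 odd-degree vertices.
Both Eulerian circuit and Eulerian path exist.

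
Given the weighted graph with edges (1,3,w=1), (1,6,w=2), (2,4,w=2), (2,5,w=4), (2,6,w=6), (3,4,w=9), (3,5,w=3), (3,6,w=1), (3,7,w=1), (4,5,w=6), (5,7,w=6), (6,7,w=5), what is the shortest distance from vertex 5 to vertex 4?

Step 1: Build adjacency list with weights:
  1: 3(w=1), 6(w=2)
  2: 4(w=2), 5(w=4), 6(w=6)
  3: 1(w=1), 4(w=9), 5(w=3), 6(w=1), 7(w=1)
  4: 2(w=2), 3(w=9), 5(w=6)
  5: 2(w=4), 3(w=3), 4(w=6), 7(w=6)
  6: 1(w=2), 2(w=6), 3(w=1), 7(w=5)
  7: 3(w=1), 5(w=6), 6(w=5)

Step 2: Apply Dijkstra's algorithm from vertex 5:
  Visit vertex 5 (distance=0)
    Update dist[2] = 4
    Update dist[3] = 3
    Update dist[4] = 6
    Update dist[7] = 6
  Visit vertex 3 (distance=3)
    Update dist[1] = 4
    Update dist[6] = 4
    Update dist[7] = 4
  Visit vertex 1 (distance=4)
  Visit vertex 2 (distance=4)
  Visit vertex 6 (distance=4)
  Visit vertex 7 (distance=4)
  Visit vertex 4 (distance=6)

Step 3: Shortest path: 5 -> 4
Total weight: 6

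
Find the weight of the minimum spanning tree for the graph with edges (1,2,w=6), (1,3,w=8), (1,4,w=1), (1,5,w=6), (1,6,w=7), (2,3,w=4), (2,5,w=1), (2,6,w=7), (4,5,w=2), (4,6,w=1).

Apply Kruskal's algorithm (sort edges by weight, add if no cycle):

Sorted edges by weight:
  (1,4) w=1
  (2,5) w=1
  (4,6) w=1
  (4,5) w=2
  (2,3) w=4
  (1,2) w=6
  (1,5) w=6
  (1,6) w=7
  (2,6) w=7
  (1,3) w=8

Add edge (1,4) w=1 -- no cycle. Running total: 1
Add edge (2,5) w=1 -- no cycle. Running total: 2
Add edge (4,6) w=1 -- no cycle. Running total: 3
Add edge (4,5) w=2 -- no cycle. Running total: 5
Add edge (2,3) w=4 -- no cycle. Running total: 9

MST edges: (1,4,w=1), (2,5,w=1), (4,6,w=1), (4,5,w=2), (2,3,w=4)
Total MST weight: 1 + 1 + 1 + 2 + 4 = 9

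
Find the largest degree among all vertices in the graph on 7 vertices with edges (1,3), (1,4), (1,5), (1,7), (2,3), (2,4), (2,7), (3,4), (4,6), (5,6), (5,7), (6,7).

Step 1: Count edges incident to each vertex:
  deg(1) = 4 (neighbors: 3, 4, 5, 7)
  deg(2) = 3 (neighbors: 3, 4, 7)
  deg(3) = 3 (neighbors: 1, 2, 4)
  deg(4) = 4 (neighbors: 1, 2, 3, 6)
  deg(5) = 3 (neighbors: 1, 6, 7)
  deg(6) = 3 (neighbors: 4, 5, 7)
  deg(7) = 4 (neighbors: 1, 2, 5, 6)

Step 2: Find maximum:
  max(4, 3, 3, 4, 3, 3, 4) = 4 (vertex 1)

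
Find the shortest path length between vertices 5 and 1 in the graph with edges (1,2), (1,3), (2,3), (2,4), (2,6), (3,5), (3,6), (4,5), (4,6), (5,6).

Step 1: Build adjacency list:
  1: 2, 3
  2: 1, 3, 4, 6
  3: 1, 2, 5, 6
  4: 2, 5, 6
  5: 3, 4, 6
  6: 2, 3, 4, 5

Step 2: BFS from vertex 5 to find shortest path to 1:
  vertex 3 reached at distance 1
  vertex 4 reached at distance 1
  vertex 6 reached at distance 1
  vertex 1 reached at distance 2

Step 3: Shortest path: 5 -> 3 -> 1
Path length: 2 edges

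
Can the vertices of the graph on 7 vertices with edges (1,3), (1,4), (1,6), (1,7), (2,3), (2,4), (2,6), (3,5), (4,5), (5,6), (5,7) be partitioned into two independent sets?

Step 1: Attempt 2-coloring using BFS:
  Start at vertex 1, assign color 0
  Color vertex 3 with color 1 (neighbor of 1)
  Color vertex 4 with color 1 (neighbor of 1)
  Color vertex 6 with color 1 (neighbor of 1)
  Color vertex 7 with color 1 (neighbor of 1)
  Color vertex 2 with color 0 (neighbor of 3)
  Color vertex 5 with color 0 (neighbor of 3)

Step 2: 2-coloring succeeded. No conflicts found.
  Set A (color 0): {1, 2, 5}
  Set B (color 1): {3, 4, 6, 7}

The graph is bipartite with partition {1, 2, 5}, {3, 4, 6, 7}.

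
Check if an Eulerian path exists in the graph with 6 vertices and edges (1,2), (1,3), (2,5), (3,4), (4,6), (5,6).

Step 1: Find the degree of each vertex:
  deg(1) = 2
  deg(2) = 2
  deg(3) = 2
  deg(4) = 2
  deg(5) = 2
  deg(6) = 2

Step 2: Count vertices with odd degree:
  All vertices have even degree (0 odd-degree vertices)

Step 3: Apply Euler's theorem:
  - Eulerian circuit exists iff graph is connected and all vertices have even degree
  - Eulerian path exists iff graph is connected and has 0 or 2 odd-degree vertices

Graph is connected with 0 odd-degree vertices.
Both Eulerian circuit and Eulerian path exist.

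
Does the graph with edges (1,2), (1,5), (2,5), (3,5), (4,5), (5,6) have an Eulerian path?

Step 1: Find the degree of each vertex:
  deg(1) = 2
  deg(2) = 2
  deg(3) = 1
  deg(4) = 1
  deg(5) = 5
  deg(6) = 1

Step 2: Count vertices with odd degree:
  Odd-degree vertices: 3, 4, 5, 6 (4 total)

Step 3: Apply Euler's theorem:
  - Eulerian circuit exists iff graph is connected and all vertices have even degree
  - Eulerian path exists iff graph is connected and has 0 or 2 odd-degree vertices

Graph has 4 odd-degree vertices (need 0 or 2).
Neither Eulerian path nor Eulerian circuit exists.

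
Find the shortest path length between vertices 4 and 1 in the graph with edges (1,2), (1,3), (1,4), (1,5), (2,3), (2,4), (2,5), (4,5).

Step 1: Build adjacency list:
  1: 2, 3, 4, 5
  2: 1, 3, 4, 5
  3: 1, 2
  4: 1, 2, 5
  5: 1, 2, 4

Step 2: BFS from vertex 4 to find shortest path to 1:
  vertex 1 reached at distance 1

Step 3: Shortest path: 4 -> 1
Path length: 1 edge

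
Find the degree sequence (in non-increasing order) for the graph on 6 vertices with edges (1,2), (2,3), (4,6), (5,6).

Step 1: Count edges incident to each vertex:
  deg(1) = 1 (neighbors: 2)
  deg(2) = 2 (neighbors: 1, 3)
  deg(3) = 1 (neighbors: 2)
  deg(4) = 1 (neighbors: 6)
  deg(5) = 1 (neighbors: 6)
  deg(6) = 2 (neighbors: 4, 5)

Step 2: Sort degrees in non-increasing order:
  Degrees: [1, 2, 1, 1, 1, 2] -> sorted: [2, 2, 1, 1, 1, 1]

Degree sequence: [2, 2, 1, 1, 1, 1]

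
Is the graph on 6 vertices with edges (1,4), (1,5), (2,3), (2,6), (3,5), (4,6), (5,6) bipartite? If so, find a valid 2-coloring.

Step 1: Attempt 2-coloring using BFS:
  Start at vertex 1, assign color 0
  Color vertex 4 with color 1 (neighbor of 1)
  Color vertex 5 with color 1 (neighbor of 1)
  Color vertex 6 with color 0 (neighbor of 4)
  Color vertex 3 with color 0 (neighbor of 5)
  Color vertex 2 with color 1 (neighbor of 6)

Step 2: 2-coloring succeeded. No conflicts found.
  Set A (color 0): {1, 3, 6}
  Set B (color 1): {2, 4, 5}

The graph is bipartite with partition {1, 3, 6}, {2, 4, 5}.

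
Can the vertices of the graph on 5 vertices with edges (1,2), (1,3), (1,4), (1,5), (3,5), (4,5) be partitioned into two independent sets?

Step 1: Attempt 2-coloring using BFS:
  Start at vertex 1, assign color 0
  Color vertex 2 with color 1 (neighbor of 1)
  Color vertex 3 with color 1 (neighbor of 1)
  Color vertex 4 with color 1 (neighbor of 1)
  Color vertex 5 with color 1 (neighbor of 1)

Step 2: Conflict found! Vertices 3 and 5 are adjacent but have the same color.
This means the graph contains an odd cycle.

The graph is NOT bipartite.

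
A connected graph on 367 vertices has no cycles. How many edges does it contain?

A tree on n vertices always has exactly n - 1 edges.
For n = 367: edges = 367 - 1 = 366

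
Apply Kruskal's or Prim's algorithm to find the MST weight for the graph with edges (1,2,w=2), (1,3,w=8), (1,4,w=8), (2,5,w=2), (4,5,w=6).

Apply Kruskal's algorithm (sort edges by weight, add if no cycle):

Sorted edges by weight:
  (1,2) w=2
  (2,5) w=2
  (4,5) w=6
  (1,3) w=8
  (1,4) w=8

Add edge (1,2) w=2 -- no cycle. Running total: 2
Add edge (2,5) w=2 -- no cycle. Running total: 4
Add edge (4,5) w=6 -- no cycle. Running total: 10
Add edge (1,3) w=8 -- no cycle. Running total: 18

MST edges: (1,2,w=2), (2,5,w=2), (4,5,w=6), (1,3,w=8)
Total MST weight: 2 + 2 + 6 + 8 = 18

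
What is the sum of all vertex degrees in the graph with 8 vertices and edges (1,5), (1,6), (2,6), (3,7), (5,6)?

Step 1: Count edges incident to each vertex:
  deg(1) = 2 (neighbors: 5, 6)
  deg(2) = 1 (neighbors: 6)
  deg(3) = 1 (neighbors: 7)
  deg(4) = 0 (neighbors: none)
  deg(5) = 2 (neighbors: 1, 6)
  deg(6) = 3 (neighbors: 1, 2, 5)
  deg(7) = 1 (neighbors: 3)
  deg(8) = 0 (neighbors: none)

Step 2: Sum all degrees:
  2 + 1 + 1 + 0 + 2 + 3 + 1 + 0 = 10

Verification: sum of degrees = 2 * |E| = 2 * 5 = 10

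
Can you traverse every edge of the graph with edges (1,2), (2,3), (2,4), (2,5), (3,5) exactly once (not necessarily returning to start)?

Step 1: Find the degree of each vertex:
  deg(1) = 1
  deg(2) = 4
  deg(3) = 2
  deg(4) = 1
  deg(5) = 2

Step 2: Count vertices with odd degree:
  Odd-degree vertices: 1, 4 (2 total)

Step 3: Apply Euler's theorem:
  - Eulerian circuit exists iff graph is connected and all vertices have even degree
  - Eulerian path exists iff graph is connected and has 0 or 2 odd-degree vertices

Graph is connected with exactly 2 odd-degree vertices (1, 4).
Eulerian path exists (starting and ending at the odd-degree vertices), but no Eulerian circuit.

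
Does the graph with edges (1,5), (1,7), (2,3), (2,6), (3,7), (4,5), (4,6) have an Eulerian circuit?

Step 1: Find the degree of each vertex:
  deg(1) = 2
  deg(2) = 2
  deg(3) = 2
  deg(4) = 2
  deg(5) = 2
  deg(6) = 2
  deg(7) = 2

Step 2: Count vertices with odd degree:
  All vertices have even degree (0 odd-degree vertices)

Step 3: Apply Euler's theorem:
  - Eulerian circuit exists iff graph is connected and all vertices have even degree
  - Eulerian path exists iff graph is connected and has 0 or 2 odd-degree vertices

Graph is connected with 0 odd-degree vertices.
Both Eulerian circuit and Eulerian path exist.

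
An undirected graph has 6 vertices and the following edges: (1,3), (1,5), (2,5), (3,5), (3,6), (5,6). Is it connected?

Step 1: Build adjacency list from edges:
  1: 3, 5
  2: 5
  3: 1, 5, 6
  4: (none)
  5: 1, 2, 3, 6
  6: 3, 5

Step 2: Run BFS/DFS from vertex 1:
  Visited: {1, 3, 5, 6, 2}
  Reached 5 of 6 vertices

Step 3: Only 5 of 6 vertices reached. Graph is disconnected.
Connected components: {1, 2, 3, 5, 6}, {4}
Answer: No, the graph is not connected (2 components).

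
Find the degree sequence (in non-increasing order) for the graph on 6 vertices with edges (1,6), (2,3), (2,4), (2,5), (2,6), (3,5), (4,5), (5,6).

Step 1: Count edges incident to each vertex:
  deg(1) = 1 (neighbors: 6)
  deg(2) = 4 (neighbors: 3, 4, 5, 6)
  deg(3) = 2 (neighbors: 2, 5)
  deg(4) = 2 (neighbors: 2, 5)
  deg(5) = 4 (neighbors: 2, 3, 4, 6)
  deg(6) = 3 (neighbors: 1, 2, 5)

Step 2: Sort degrees in non-increasing order:
  Degrees: [1, 4, 2, 2, 4, 3] -> sorted: [4, 4, 3, 2, 2, 1]

Degree sequence: [4, 4, 3, 2, 2, 1]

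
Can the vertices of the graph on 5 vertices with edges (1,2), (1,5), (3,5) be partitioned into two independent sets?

Step 1: Attempt 2-coloring using BFS:
  Start at vertex 1, assign color 0
  Color vertex 2 with color 1 (neighbor of 1)
  Color vertex 5 with color 1 (neighbor of 1)
  Color vertex 3 with color 0 (neighbor of 5)
  Start new component at vertex 4, assign color 0

Step 2: 2-coloring succeeded. No conflicts found.
  Set A (color 0): {1, 3, 4}
  Set B (color 1): {2, 5}

The graph is bipartite with partition {1, 3, 4}, {2, 5}.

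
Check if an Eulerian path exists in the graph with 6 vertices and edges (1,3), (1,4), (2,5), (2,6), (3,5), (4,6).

Step 1: Find the degree of each vertex:
  deg(1) = 2
  deg(2) = 2
  deg(3) = 2
  deg(4) = 2
  deg(5) = 2
  deg(6) = 2

Step 2: Count vertices with odd degree:
  All vertices have even degree (0 odd-degree vertices)

Step 3: Apply Euler's theorem:
  - Eulerian circuit exists iff graph is connected and all vertices have even degree
  - Eulerian path exists iff graph is connected and has 0 or 2 odd-degree vertices

Graph is connected with 0 odd-degree vertices.
Both Eulerian circuit and Eulerian path exist.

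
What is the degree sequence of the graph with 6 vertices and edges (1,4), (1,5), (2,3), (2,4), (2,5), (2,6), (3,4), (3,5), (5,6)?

Step 1: Count edges incident to each vertex:
  deg(1) = 2 (neighbors: 4, 5)
  deg(2) = 4 (neighbors: 3, 4, 5, 6)
  deg(3) = 3 (neighbors: 2, 4, 5)
  deg(4) = 3 (neighbors: 1, 2, 3)
  deg(5) = 4 (neighbors: 1, 2, 3, 6)
  deg(6) = 2 (neighbors: 2, 5)

Step 2: Sort degrees in non-increasing order:
  Degrees: [2, 4, 3, 3, 4, 2] -> sorted: [4, 4, 3, 3, 2, 2]

Degree sequence: [4, 4, 3, 3, 2, 2]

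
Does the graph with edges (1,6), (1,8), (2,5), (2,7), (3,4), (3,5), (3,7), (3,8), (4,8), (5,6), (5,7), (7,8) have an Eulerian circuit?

Step 1: Find the degree of each vertex:
  deg(1) = 2
  deg(2) = 2
  deg(3) = 4
  deg(4) = 2
  deg(5) = 4
  deg(6) = 2
  deg(7) = 4
  deg(8) = 4

Step 2: Count vertices with odd degree:
  All vertices have even degree (0 odd-degree vertices)

Step 3: Apply Euler's theorem:
  - Eulerian circuit exists iff graph is connected and all vertices have even degree
  - Eulerian path exists iff graph is connected and has 0 or 2 odd-degree vertices

Graph is connected with 0 odd-degree vertices.
Both Eulerian circuit and Eulerian path exist.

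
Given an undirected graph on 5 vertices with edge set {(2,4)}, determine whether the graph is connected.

Step 1: Build adjacency list from edges:
  1: (none)
  2: 4
  3: (none)
  4: 2
  5: (none)

Step 2: Run BFS/DFS from vertex 1:
  Visited: {1}
  Reached 1 of 5 vertices

Step 3: Only 1 of 5 vertices reached. Graph is disconnected.
Connected components: {1}, {2, 4}, {3}, {5}
Answer: No, the graph is not connected (4 components).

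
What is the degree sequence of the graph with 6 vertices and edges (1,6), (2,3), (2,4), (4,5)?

Step 1: Count edges incident to each vertex:
  deg(1) = 1 (neighbors: 6)
  deg(2) = 2 (neighbors: 3, 4)
  deg(3) = 1 (neighbors: 2)
  deg(4) = 2 (neighbors: 2, 5)
  deg(5) = 1 (neighbors: 4)
  deg(6) = 1 (neighbors: 1)

Step 2: Sort degrees in non-increasing order:
  Degrees: [1, 2, 1, 2, 1, 1] -> sorted: [2, 2, 1, 1, 1, 1]

Degree sequence: [2, 2, 1, 1, 1, 1]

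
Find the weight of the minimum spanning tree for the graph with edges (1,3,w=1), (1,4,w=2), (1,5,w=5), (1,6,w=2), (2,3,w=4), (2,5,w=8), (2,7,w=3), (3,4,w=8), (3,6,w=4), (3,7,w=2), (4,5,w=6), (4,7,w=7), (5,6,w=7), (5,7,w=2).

Apply Kruskal's algorithm (sort edges by weight, add if no cycle):

Sorted edges by weight:
  (1,3) w=1
  (1,4) w=2
  (1,6) w=2
  (3,7) w=2
  (5,7) w=2
  (2,7) w=3
  (2,3) w=4
  (3,6) w=4
  (1,5) w=5
  (4,5) w=6
  (4,7) w=7
  (5,6) w=7
  (2,5) w=8
  (3,4) w=8

Add edge (1,3) w=1 -- no cycle. Running total: 1
Add edge (1,4) w=2 -- no cycle. Running total: 3
Add edge (1,6) w=2 -- no cycle. Running total: 5
Add edge (3,7) w=2 -- no cycle. Running total: 7
Add edge (5,7) w=2 -- no cycle. Running total: 9
Add edge (2,7) w=3 -- no cycle. Running total: 12

MST edges: (1,3,w=1), (1,4,w=2), (1,6,w=2), (3,7,w=2), (5,7,w=2), (2,7,w=3)
Total MST weight: 1 + 2 + 2 + 2 + 2 + 3 = 12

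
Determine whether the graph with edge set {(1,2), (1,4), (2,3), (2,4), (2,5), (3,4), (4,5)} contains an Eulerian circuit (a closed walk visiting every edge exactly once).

Step 1: Find the degree of each vertex:
  deg(1) = 2
  deg(2) = 4
  deg(3) = 2
  deg(4) = 4
  deg(5) = 2

Step 2: Count vertices with odd degree:
  All vertices have even degree (0 odd-degree vertices)

Step 3: Apply Euler's theorem:
  - Eulerian circuit exists iff graph is connected and all vertices have even degree
  - Eulerian path exists iff graph is connected and has 0 or 2 odd-degree vertices

Graph is connected with 0 odd-degree vertices.
Both Eulerian circuit and Eulerian path exist.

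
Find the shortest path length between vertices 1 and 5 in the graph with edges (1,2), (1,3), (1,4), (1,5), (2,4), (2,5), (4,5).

Step 1: Build adjacency list:
  1: 2, 3, 4, 5
  2: 1, 4, 5
  3: 1
  4: 1, 2, 5
  5: 1, 2, 4

Step 2: BFS from vertex 1 to find shortest path to 5:
  vertex 2 reached at distance 1
  vertex 3 reached at distance 1
  vertex 4 reached at distance 1
  vertex 5 reached at distance 1

Step 3: Shortest path: 1 -> 5
Path length: 1 edge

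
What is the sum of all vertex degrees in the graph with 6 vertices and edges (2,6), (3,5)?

Step 1: Count edges incident to each vertex:
  deg(1) = 0 (neighbors: none)
  deg(2) = 1 (neighbors: 6)
  deg(3) = 1 (neighbors: 5)
  deg(4) = 0 (neighbors: none)
  deg(5) = 1 (neighbors: 3)
  deg(6) = 1 (neighbors: 2)

Step 2: Sum all degrees:
  0 + 1 + 1 + 0 + 1 + 1 = 4

Verification: sum of degrees = 2 * |E| = 2 * 2 = 4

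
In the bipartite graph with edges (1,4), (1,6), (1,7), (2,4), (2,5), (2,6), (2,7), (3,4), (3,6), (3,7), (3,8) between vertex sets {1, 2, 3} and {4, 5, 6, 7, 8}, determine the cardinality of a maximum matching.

Step 1: List the neighbors of each left vertex:
  1: 4, 6, 7
  2: 4, 5, 6, 7
  3: 4, 6, 7, 8

Step 2: Greedily match left vertices, then look for augmenting paths:
  Match 1 -- 4
  Match 2 -- 5
  Match 3 -- 6
  No augmenting path remains.

Step 3: Verify this is maximum:
  Matching size 3 = min(|L|, |R|) = min(3, 5), which is an upper bound, so this matching is maximum.

Maximum matching: {(1,4), (2,5), (3,6)}
Size: 3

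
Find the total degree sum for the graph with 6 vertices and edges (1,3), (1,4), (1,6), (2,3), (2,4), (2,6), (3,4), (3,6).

Step 1: Count edges incident to each vertex:
  deg(1) = 3 (neighbors: 3, 4, 6)
  deg(2) = 3 (neighbors: 3, 4, 6)
  deg(3) = 4 (neighbors: 1, 2, 4, 6)
  deg(4) = 3 (neighbors: 1, 2, 3)
  deg(5) = 0 (neighbors: none)
  deg(6) = 3 (neighbors: 1, 2, 3)

Step 2: Sum all degrees:
  3 + 3 + 4 + 3 + 0 + 3 = 16

Verification: sum of degrees = 2 * |E| = 2 * 8 = 16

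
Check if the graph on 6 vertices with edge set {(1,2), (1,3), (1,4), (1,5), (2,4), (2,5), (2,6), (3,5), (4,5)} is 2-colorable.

Step 1: Attempt 2-coloring using BFS:
  Start at vertex 1, assign color 0
  Color vertex 2 with color 1 (neighbor of 1)
  Color vertex 3 with color 1 (neighbor of 1)
  Color vertex 4 with color 1 (neighbor of 1)
  Color vertex 5 with color 1 (neighbor of 1)

Step 2: Conflict found! Vertices 2 and 4 are adjacent but have the same color.
This means the graph contains an odd cycle.

The graph is NOT bipartite.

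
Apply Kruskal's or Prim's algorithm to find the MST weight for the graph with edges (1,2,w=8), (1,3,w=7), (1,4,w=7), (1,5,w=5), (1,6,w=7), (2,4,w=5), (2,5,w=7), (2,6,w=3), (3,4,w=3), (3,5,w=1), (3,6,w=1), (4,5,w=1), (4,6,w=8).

Apply Kruskal's algorithm (sort edges by weight, add if no cycle):

Sorted edges by weight:
  (3,6) w=1
  (3,5) w=1
  (4,5) w=1
  (2,6) w=3
  (3,4) w=3
  (1,5) w=5
  (2,4) w=5
  (1,3) w=7
  (1,4) w=7
  (1,6) w=7
  (2,5) w=7
  (1,2) w=8
  (4,6) w=8

Add edge (3,6) w=1 -- no cycle. Running total: 1
Add edge (3,5) w=1 -- no cycle. Running total: 2
Add edge (4,5) w=1 -- no cycle. Running total: 3
Add edge (2,6) w=3 -- no cycle. Running total: 6
Skip edge (3,4) w=3 -- would create cycle
Add edge (1,5) w=5 -- no cycle. Running total: 11

MST edges: (3,6,w=1), (3,5,w=1), (4,5,w=1), (2,6,w=3), (1,5,w=5)
Total MST weight: 1 + 1 + 1 + 3 + 5 = 11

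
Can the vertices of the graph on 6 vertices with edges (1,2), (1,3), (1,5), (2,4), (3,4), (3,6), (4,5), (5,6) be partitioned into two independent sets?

Step 1: Attempt 2-coloring using BFS:
  Start at vertex 1, assign color 0
  Color vertex 2 with color 1 (neighbor of 1)
  Color vertex 3 with color 1 (neighbor of 1)
  Color vertex 5 with color 1 (neighbor of 1)
  Color vertex 4 with color 0 (neighbor of 2)
  Color vertex 6 with color 0 (neighbor of 3)

Step 2: 2-coloring succeeded. No conflicts found.
  Set A (color 0): {1, 4, 6}
  Set B (color 1): {2, 3, 5}

The graph is bipartite with partition {1, 4, 6}, {2, 3, 5}.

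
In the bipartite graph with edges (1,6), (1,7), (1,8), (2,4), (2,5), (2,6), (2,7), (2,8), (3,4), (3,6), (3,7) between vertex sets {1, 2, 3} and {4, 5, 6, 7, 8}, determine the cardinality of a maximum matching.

Step 1: List the neighbors of each left vertex:
  1: 6, 7, 8
  2: 4, 5, 6, 7, 8
  3: 4, 6, 7

Step 2: Greedily match left vertices, then look for augmenting paths:
  Match 1 -- 6
  Match 2 -- 4
  Match 3 -- 7
  No augmenting path remains.

Step 3: Verify this is maximum:
  Matching size 3 = min(|L|, |R|) = min(3, 5), which is an upper bound, so this matching is maximum.

Maximum matching: {(1,6), (2,4), (3,7)}
Size: 3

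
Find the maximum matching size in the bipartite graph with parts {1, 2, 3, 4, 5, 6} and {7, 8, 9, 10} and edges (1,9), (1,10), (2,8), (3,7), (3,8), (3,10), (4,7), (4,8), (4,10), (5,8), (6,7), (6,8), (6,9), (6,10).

Step 1: List the neighbors of each left vertex:
  1: 9, 10
  2: 8
  3: 7, 8, 10
  4: 7, 8, 10
  5: 8
  6: 7, 8, 9, 10

Step 2: Greedily match left vertices, then look for augmenting paths:
  Match 1 -- 9
  Match 2 -- 8
  Match 3 -- 7
  Match 4 -- 10
  No augmenting path remains.

Step 3: Verify this is maximum:
  Matching size 4 = min(|L|, |R|) = min(6, 4), which is an upper bound, so this matching is maximum.

Maximum matching: {(1,9), (2,8), (3,7), (4,10)}
Size: 4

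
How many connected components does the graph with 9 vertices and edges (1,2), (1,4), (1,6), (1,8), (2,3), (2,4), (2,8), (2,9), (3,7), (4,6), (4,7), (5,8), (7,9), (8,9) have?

Step 1: Build adjacency list from edges:
  1: 2, 4, 6, 8
  2: 1, 3, 4, 8, 9
  3: 2, 7
  4: 1, 2, 6, 7
  5: 8
  6: 1, 4
  7: 3, 4, 9
  8: 1, 2, 5, 9
  9: 2, 7, 8

Step 2: Run BFS/DFS from vertex 1:
  Visited: {1, 2, 4, 6, 8, 3, 9, 7, 5}
  Reached 9 of 9 vertices

Step 3: All 9 vertices reached from vertex 1, so the graph is connected.
Number of connected components: 1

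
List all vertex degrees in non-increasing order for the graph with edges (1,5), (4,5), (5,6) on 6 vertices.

Step 1: Count edges incident to each vertex:
  deg(1) = 1 (neighbors: 5)
  deg(2) = 0 (neighbors: none)
  deg(3) = 0 (neighbors: none)
  deg(4) = 1 (neighbors: 5)
  deg(5) = 3 (neighbors: 1, 4, 6)
  deg(6) = 1 (neighbors: 5)

Step 2: Sort degrees in non-increasing order:
  Degrees: [1, 0, 0, 1, 3, 1] -> sorted: [3, 1, 1, 1, 0, 0]

Degree sequence: [3, 1, 1, 1, 0, 0]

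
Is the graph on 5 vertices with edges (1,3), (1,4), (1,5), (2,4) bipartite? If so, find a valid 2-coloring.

Step 1: Attempt 2-coloring using BFS:
  Start at vertex 1, assign color 0
  Color vertex 3 with color 1 (neighbor of 1)
  Color vertex 4 with color 1 (neighbor of 1)
  Color vertex 5 with color 1 (neighbor of 1)
  Color vertex 2 with color 0 (neighbor of 4)

Step 2: 2-coloring succeeded. No conflicts found.
  Set A (color 0): {1, 2}
  Set B (color 1): {3, 4, 5}

The graph is bipartite with partition {1, 2}, {3, 4, 5}.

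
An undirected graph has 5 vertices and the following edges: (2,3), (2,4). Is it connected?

Step 1: Build adjacency list from edges:
  1: (none)
  2: 3, 4
  3: 2
  4: 2
  5: (none)

Step 2: Run BFS/DFS from vertex 1:
  Visited: {1}
  Reached 1 of 5 vertices

Step 3: Only 1 of 5 vertices reached. Graph is disconnected.
Connected components: {1}, {2, 3, 4}, {5}
Answer: No, the graph is not connected (3 components).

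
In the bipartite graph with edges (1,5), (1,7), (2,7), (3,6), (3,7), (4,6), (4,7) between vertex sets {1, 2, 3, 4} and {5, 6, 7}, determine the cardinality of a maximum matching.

Step 1: List the neighbors of each left vertex:
  1: 5, 7
  2: 7
  3: 6, 7
  4: 6, 7

Step 2: Greedily match left vertices, then look for augmenting paths:
  Match 1 -- 5
  Match 2 -- 7
  Match 3 -- 6
  No augmenting path remains.

Step 3: Verify this is maximum:
  Matching size 3 = min(|L|, |R|) = min(4, 3), which is an upper bound, so this matching is maximum.

Maximum matching: {(1,5), (2,7), (3,6)}
Size: 3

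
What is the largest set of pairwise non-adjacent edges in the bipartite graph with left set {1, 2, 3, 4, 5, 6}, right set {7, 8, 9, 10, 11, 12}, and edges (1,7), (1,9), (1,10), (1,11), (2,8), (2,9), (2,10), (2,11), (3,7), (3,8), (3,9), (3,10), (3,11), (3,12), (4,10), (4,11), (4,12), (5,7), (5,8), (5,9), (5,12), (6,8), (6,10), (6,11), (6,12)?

Step 1: List the neighbors of each left vertex:
  1: 7, 9, 10, 11
  2: 8, 9, 10, 11
  3: 7, 8, 9, 10, 11, 12
  4: 10, 11, 12
  5: 7, 8, 9, 12
  6: 8, 10, 11, 12

Step 2: Greedily match left vertices, then look for augmenting paths:
  Match 1 -- 7
  Match 2 -- 8
  Match 3 -- 9
  Match 4 -- 10
  Match 5 -- 12
  Match 6 -- 11
  No augmenting path remains.

Step 3: Verify this is maximum:
  Matching size 6 = min(|L|, |R|) = min(6, 6), which is an upper bound, so this matching is maximum.

Maximum matching: {(1,7), (2,8), (3,9), (4,10), (5,12), (6,11)}
Size: 6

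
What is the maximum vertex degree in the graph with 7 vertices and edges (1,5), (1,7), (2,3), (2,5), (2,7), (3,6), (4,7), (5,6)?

Step 1: Count edges incident to each vertex:
  deg(1) = 2 (neighbors: 5, 7)
  deg(2) = 3 (neighbors: 3, 5, 7)
  deg(3) = 2 (neighbors: 2, 6)
  deg(4) = 1 (neighbors: 7)
  deg(5) = 3 (neighbors: 1, 2, 6)
  deg(6) = 2 (neighbors: 3, 5)
  deg(7) = 3 (neighbors: 1, 2, 4)

Step 2: Find maximum:
  max(2, 3, 2, 1, 3, 2, 3) = 3 (vertex 2)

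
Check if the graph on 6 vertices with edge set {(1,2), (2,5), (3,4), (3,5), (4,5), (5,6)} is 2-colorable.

Step 1: Attempt 2-coloring using BFS:
  Start at vertex 1, assign color 0
  Color vertex 2 with color 1 (neighbor of 1)
  Color vertex 5 with color 0 (neighbor of 2)
  Color vertex 3 with color 1 (neighbor of 5)
  Color vertex 4 with color 1 (neighbor of 5)
  Color vertex 6 with color 1 (neighbor of 5)

Step 2: Conflict found! Vertices 3 and 4 are adjacent but have the same color.
This means the graph contains an odd cycle.

The graph is NOT bipartite.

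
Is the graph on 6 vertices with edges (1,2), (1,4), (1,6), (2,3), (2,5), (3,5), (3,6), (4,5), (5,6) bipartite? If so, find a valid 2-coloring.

Step 1: Attempt 2-coloring using BFS:
  Start at vertex 1, assign color 0
  Color vertex 2 with color 1 (neighbor of 1)
  Color vertex 4 with color 1 (neighbor of 1)
  Color vertex 6 with color 1 (neighbor of 1)
  Color vertex 3 with color 0 (neighbor of 2)
  Color vertex 5 with color 0 (neighbor of 2)

Step 2: Conflict found! Vertices 3 and 5 are adjacent but have the same color.
This means the graph contains an odd cycle.

The graph is NOT bipartite.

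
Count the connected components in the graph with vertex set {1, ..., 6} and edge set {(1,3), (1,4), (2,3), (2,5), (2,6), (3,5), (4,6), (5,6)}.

Step 1: Build adjacency list from edges:
  1: 3, 4
  2: 3, 5, 6
  3: 1, 2, 5
  4: 1, 6
  5: 2, 3, 6
  6: 2, 4, 5

Step 2: Run BFS/DFS from vertex 1:
  Visited: {1, 3, 4, 2, 5, 6}
  Reached 6 of 6 vertices

Step 3: All 6 vertices reached from vertex 1, so the graph is connected.
Number of connected components: 1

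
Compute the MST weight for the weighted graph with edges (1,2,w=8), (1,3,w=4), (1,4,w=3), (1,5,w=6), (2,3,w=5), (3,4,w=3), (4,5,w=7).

Apply Kruskal's algorithm (sort edges by weight, add if no cycle):

Sorted edges by weight:
  (1,4) w=3
  (3,4) w=3
  (1,3) w=4
  (2,3) w=5
  (1,5) w=6
  (4,5) w=7
  (1,2) w=8

Add edge (1,4) w=3 -- no cycle. Running total: 3
Add edge (3,4) w=3 -- no cycle. Running total: 6
Skip edge (1,3) w=4 -- would create cycle
Add edge (2,3) w=5 -- no cycle. Running total: 11
Add edge (1,5) w=6 -- no cycle. Running total: 17

MST edges: (1,4,w=3), (3,4,w=3), (2,3,w=5), (1,5,w=6)
Total MST weight: 3 + 3 + 5 + 6 = 17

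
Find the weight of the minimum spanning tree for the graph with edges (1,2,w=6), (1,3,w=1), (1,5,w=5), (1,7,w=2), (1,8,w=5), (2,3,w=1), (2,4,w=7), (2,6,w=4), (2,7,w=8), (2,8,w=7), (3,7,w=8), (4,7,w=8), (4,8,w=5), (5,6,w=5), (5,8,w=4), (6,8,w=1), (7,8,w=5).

Apply Kruskal's algorithm (sort edges by weight, add if no cycle):

Sorted edges by weight:
  (1,3) w=1
  (2,3) w=1
  (6,8) w=1
  (1,7) w=2
  (2,6) w=4
  (5,8) w=4
  (1,5) w=5
  (1,8) w=5
  (4,8) w=5
  (5,6) w=5
  (7,8) w=5
  (1,2) w=6
  (2,4) w=7
  (2,8) w=7
  (2,7) w=8
  (3,7) w=8
  (4,7) w=8

Add edge (1,3) w=1 -- no cycle. Running total: 1
Add edge (2,3) w=1 -- no cycle. Running total: 2
Add edge (6,8) w=1 -- no cycle. Running total: 3
Add edge (1,7) w=2 -- no cycle. Running total: 5
Add edge (2,6) w=4 -- no cycle. Running total: 9
Add edge (5,8) w=4 -- no cycle. Running total: 13
Skip edge (1,5) w=5 -- would create cycle
Skip edge (1,8) w=5 -- would create cycle
Add edge (4,8) w=5 -- no cycle. Running total: 18

MST edges: (1,3,w=1), (2,3,w=1), (6,8,w=1), (1,7,w=2), (2,6,w=4), (5,8,w=4), (4,8,w=5)
Total MST weight: 1 + 1 + 1 + 2 + 4 + 4 + 5 = 18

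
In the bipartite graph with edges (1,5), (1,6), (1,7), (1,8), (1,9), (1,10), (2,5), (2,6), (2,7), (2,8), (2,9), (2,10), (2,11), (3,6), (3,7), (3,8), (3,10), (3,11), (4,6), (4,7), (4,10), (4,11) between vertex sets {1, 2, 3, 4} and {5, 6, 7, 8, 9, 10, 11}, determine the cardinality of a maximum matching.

Step 1: List the neighbors of each left vertex:
  1: 5, 6, 7, 8, 9, 10
  2: 5, 6, 7, 8, 9, 10, 11
  3: 6, 7, 8, 10, 11
  4: 6, 7, 10, 11

Step 2: Greedily match left vertices, then look for augmenting paths:
  Match 1 -- 5
  Match 2 -- 6
  Match 3 -- 7
  Match 4 -- 10
  No augmenting path remains.

Step 3: Verify this is maximum:
  Matching size 4 = min(|L|, |R|) = min(4, 7), which is an upper bound, so this matching is maximum.

Maximum matching: {(1,5), (2,6), (3,7), (4,10)}
Size: 4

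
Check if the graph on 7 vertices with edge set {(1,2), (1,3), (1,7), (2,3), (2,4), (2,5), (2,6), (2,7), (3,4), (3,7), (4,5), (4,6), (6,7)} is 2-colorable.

Step 1: Attempt 2-coloring using BFS:
  Start at vertex 1, assign color 0
  Color vertex 2 with color 1 (neighbor of 1)
  Color vertex 3 with color 1 (neighbor of 1)
  Color vertex 7 with color 1 (neighbor of 1)

Step 2: Conflict found! Vertices 2 and 3 are adjacent but have the same color.
This means the graph contains an odd cycle.

The graph is NOT bipartite.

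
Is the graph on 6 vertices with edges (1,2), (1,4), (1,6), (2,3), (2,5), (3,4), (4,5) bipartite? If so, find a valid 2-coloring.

Step 1: Attempt 2-coloring using BFS:
  Start at vertex 1, assign color 0
  Color vertex 2 with color 1 (neighbor of 1)
  Color vertex 4 with color 1 (neighbor of 1)
  Color vertex 6 with color 1 (neighbor of 1)
  Color vertex 3 with color 0 (neighbor of 2)
  Color vertex 5 with color 0 (neighbor of 2)

Step 2: 2-coloring succeeded. No conflicts found.
  Set A (color 0): {1, 3, 5}
  Set B (color 1): {2, 4, 6}

The graph is bipartite with partition {1, 3, 5}, {2, 4, 6}.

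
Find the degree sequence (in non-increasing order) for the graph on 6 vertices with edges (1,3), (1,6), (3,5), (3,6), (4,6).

Step 1: Count edges incident to each vertex:
  deg(1) = 2 (neighbors: 3, 6)
  deg(2) = 0 (neighbors: none)
  deg(3) = 3 (neighbors: 1, 5, 6)
  deg(4) = 1 (neighbors: 6)
  deg(5) = 1 (neighbors: 3)
  deg(6) = 3 (neighbors: 1, 3, 4)

Step 2: Sort degrees in non-increasing order:
  Degrees: [2, 0, 3, 1, 1, 3] -> sorted: [3, 3, 2, 1, 1, 0]

Degree sequence: [3, 3, 2, 1, 1, 0]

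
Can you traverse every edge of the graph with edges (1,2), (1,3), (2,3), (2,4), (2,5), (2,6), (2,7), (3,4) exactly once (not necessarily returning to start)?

Step 1: Find the degree of each vertex:
  deg(1) = 2
  deg(2) = 6
  deg(3) = 3
  deg(4) = 2
  deg(5) = 1
  deg(6) = 1
  deg(7) = 1

Step 2: Count vertices with odd degree:
  Odd-degree vertices: 3, 5, 6, 7 (4 total)

Step 3: Apply Euler's theorem:
  - Eulerian circuit exists iff graph is connected and all vertices have even degree
  - Eulerian path exists iff graph is connected and has 0 or 2 odd-degree vertices

Graph has 4 odd-degree vertices (need 0 or 2).
Neither Eulerian path nor Eulerian circuit exists.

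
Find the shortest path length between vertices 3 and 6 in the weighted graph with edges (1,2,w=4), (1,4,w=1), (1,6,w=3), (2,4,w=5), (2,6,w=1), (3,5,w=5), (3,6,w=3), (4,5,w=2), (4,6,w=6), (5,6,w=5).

Step 1: Build adjacency list with weights:
  1: 2(w=4), 4(w=1), 6(w=3)
  2: 1(w=4), 4(w=5), 6(w=1)
  3: 5(w=5), 6(w=3)
  4: 1(w=1), 2(w=5), 5(w=2), 6(w=6)
  5: 3(w=5), 4(w=2), 6(w=5)
  6: 1(w=3), 2(w=1), 3(w=3), 4(w=6), 5(w=5)

Step 2: Apply Dijkstra's algorithm from vertex 3:
  Visit vertex 3 (distance=0)
    Update dist[5] = 5
    Update dist[6] = 3
  Visit vertex 6 (distance=3)
    Update dist[1] = 6
    Update dist[2] = 4
    Update dist[4] = 9

Step 3: Shortest path: 3 -> 6
Total weight: 3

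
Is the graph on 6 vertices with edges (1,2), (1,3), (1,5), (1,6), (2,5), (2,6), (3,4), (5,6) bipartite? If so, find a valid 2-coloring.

Step 1: Attempt 2-coloring using BFS:
  Start at vertex 1, assign color 0
  Color vertex 2 with color 1 (neighbor of 1)
  Color vertex 3 with color 1 (neighbor of 1)
  Color vertex 5 with color 1 (neighbor of 1)
  Color vertex 6 with color 1 (neighbor of 1)

Step 2: Conflict found! Vertices 2 and 5 are adjacent but have the same color.
This means the graph contains an odd cycle.

The graph is NOT bipartite.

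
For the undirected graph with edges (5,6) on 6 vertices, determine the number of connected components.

Step 1: Build adjacency list from edges:
  1: (none)
  2: (none)
  3: (none)
  4: (none)
  5: 6
  6: 5

Step 2: Run BFS/DFS from vertex 1:
  Visited: {1}
  Reached 1 of 6 vertices

Step 3: Only 1 of 6 vertices reached. Graph is disconnected.
Connected components: {1}, {2}, {3}, {4}, {5, 6}
Number of connected components: 5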